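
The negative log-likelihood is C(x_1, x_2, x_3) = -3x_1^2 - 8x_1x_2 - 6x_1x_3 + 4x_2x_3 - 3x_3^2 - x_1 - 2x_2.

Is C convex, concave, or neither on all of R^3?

neither

C is quadratic, so its Hessian is the constant matrix H = [[-6, -8, -6], [-8, 0, 4], [-6, 4, -6]].
Leading principal minors: -6, -64, 864.
Neither pattern holds ⇒ H is indefinite ⇒ neither convex nor concave.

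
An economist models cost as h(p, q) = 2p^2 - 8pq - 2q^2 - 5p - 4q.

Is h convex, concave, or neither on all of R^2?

neither

h is quadratic, so its Hessian is the constant matrix H = [[4, -8], [-8, -4]].
det(H) = -80, tr(H) = 0.
det(H) < 0, so H is indefinite: neither convex nor concave.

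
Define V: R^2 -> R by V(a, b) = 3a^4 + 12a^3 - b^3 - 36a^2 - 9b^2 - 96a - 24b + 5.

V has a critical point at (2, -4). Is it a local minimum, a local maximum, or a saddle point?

The mixed partial ∂²V/∂a∂b is 0, so the Hessian at any point is diag(V_aa, V_bb) = diag(36(a^2 + 2a - 2), -6(b + 3)).
At (2, -4): H = diag(216, 6).
Both eigenvalues are positive, so H is positive definite: a local minimum.

local minimum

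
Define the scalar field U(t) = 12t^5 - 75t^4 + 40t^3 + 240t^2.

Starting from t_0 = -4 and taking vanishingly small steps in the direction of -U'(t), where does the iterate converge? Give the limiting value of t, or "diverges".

diverges

U'(t) = 60t(t - 4)(t - 2)(t + 1), so U'(-4) = 34560.
Gradient descent moves in the -U' direction, i.e. t is decreasing.
There is no critical point below t=-4, and U' keeps the same sign, so the iterate runs off to −∞.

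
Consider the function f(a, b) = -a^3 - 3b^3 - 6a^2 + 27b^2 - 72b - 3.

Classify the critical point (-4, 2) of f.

local minimum

The mixed partial ∂²f/∂a∂b is 0, so the Hessian at any point is diag(f_aa, f_bb) = diag(-6(a + 2), 18(-b + 3)).
At (-4, 2): H = diag(12, 18).
Both eigenvalues are positive, so H is positive definite: a local minimum.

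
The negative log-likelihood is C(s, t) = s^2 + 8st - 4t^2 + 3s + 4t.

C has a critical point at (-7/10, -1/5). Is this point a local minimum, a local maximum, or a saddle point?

The Hessian of C is constant: H = [[2, 8], [8, -8]].
det(H) = 2·(-8) − 8² = -80.
Since det(H) < 0, H is indefinite and the critical point is a saddle point.

saddle point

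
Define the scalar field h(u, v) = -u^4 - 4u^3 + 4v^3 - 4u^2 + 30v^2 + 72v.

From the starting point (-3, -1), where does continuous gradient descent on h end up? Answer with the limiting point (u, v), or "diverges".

h is separable, so gradient descent decouples: u follows -∂h/∂u, v follows -∂h/∂v.
∂h/∂u = -4u(u + 1)(u + 2); at u=-3 this is 24, so u decreases.
∂h/∂v = 12(v + 2)(v + 3); at v=-1 this is 24, so v decreases.
The u-coordinate has no critical point in that direction and runs off to infinity.

diverges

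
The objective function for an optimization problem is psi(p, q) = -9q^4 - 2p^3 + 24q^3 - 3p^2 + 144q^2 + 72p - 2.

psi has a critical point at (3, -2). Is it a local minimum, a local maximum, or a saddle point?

The mixed partial ∂²psi/∂p∂q is 0, so the Hessian at any point is diag(psi_pp, psi_qq) = diag(-6(2p + 1), 36(-3q^2 + 4q + 8)).
At (3, -2): H = diag(-42, -432).
Both eigenvalues are negative, so H is negative definite: a local maximum.

local maximum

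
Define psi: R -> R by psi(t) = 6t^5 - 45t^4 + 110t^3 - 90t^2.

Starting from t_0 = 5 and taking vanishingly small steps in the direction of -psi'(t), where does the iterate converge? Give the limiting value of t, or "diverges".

psi'(t) = 30t(t - 3)(t - 2)(t - 1), so psi'(5) = 3600.
Gradient descent moves in the -psi' direction, i.e. t is decreasing.
The nearest critical point in that direction is t = 3, where psi'' = 180 > 0 (a local minimum). The iterate converges there.

3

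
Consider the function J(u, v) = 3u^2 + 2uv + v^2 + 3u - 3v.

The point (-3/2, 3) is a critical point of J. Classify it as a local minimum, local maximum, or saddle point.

The Hessian of J is constant: H = [[6, 2], [2, 2]].
det(H) = 6·2 − 2² = 8.
det(H) > 0 and tr(H) = 8 > 0, so H is positive definite and the point is a local minimum.

local minimum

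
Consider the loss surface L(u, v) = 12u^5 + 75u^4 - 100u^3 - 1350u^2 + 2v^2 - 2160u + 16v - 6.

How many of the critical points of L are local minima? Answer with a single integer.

2

L separates as a function of u plus a function of v, so ∇L=0 decouples.
∂L/∂u = 60(u - 3)(u + 1)(u + 3)(u + 4) = 0 at u ∈ {-4, -3, -1, 3}; ∂L/∂v = 4(v + 4) = 0 at v ∈ {-4}.
The Hessian is diagonal: diag(L_uu, L_vv). Second derivatives: L_uu(-4)=-1260, L_uu(-3)=720, L_uu(-1)=-1440, L_uu(3)=10080; L_vv(-4)=4.
Local minima occur where both diagonal entries positive: (-3, -4), (3, -4). Count: 2.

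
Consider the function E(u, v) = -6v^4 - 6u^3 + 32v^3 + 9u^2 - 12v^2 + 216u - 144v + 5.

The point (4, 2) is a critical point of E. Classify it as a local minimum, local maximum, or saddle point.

saddle point

The mixed partial ∂²E/∂u∂v is 0, so the Hessian at any point is diag(E_uu, E_vv) = diag(18(-2u + 1), 24(-3v^2 + 8v - 1)).
At (4, 2): H = diag(-126, 72).
The eigenvalues have opposite signs, so H is indefinite: a saddle point.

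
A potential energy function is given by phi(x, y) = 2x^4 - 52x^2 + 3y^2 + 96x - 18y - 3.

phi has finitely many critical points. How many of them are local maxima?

phi separates as a function of x plus a function of y, so ∇phi=0 decouples.
∂phi/∂x = 8(x - 3)(x - 1)(x + 4) = 0 at x ∈ {-4, 1, 3}; ∂phi/∂y = 6(y - 3) = 0 at y ∈ {3}.
The Hessian is diagonal: diag(phi_xx, phi_yy). Second derivatives: phi_xx(-4)=280, phi_xx(1)=-80, phi_xx(3)=112; phi_yy(3)=6.
Local maxima occur where both diagonal entries negative: none. Count: 0.

0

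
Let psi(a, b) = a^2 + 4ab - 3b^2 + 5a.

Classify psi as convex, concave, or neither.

psi is quadratic, so its Hessian is the constant matrix H = [[2, 4], [4, -6]].
det(H) = -28, tr(H) = -4.
det(H) < 0, so H is indefinite: neither convex nor concave.

neither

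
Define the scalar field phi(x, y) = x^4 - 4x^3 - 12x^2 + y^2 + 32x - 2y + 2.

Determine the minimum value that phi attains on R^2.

phi(x,y) separates as P(x) + Q(y) + 2, so its minimum is min P + min Q + 2.
P'(x) = 4(x - 4)(x - 1)(x + 2) vanishes at x ∈ {-2, 1, 4}; Q'(y) = 2y - 2 vanishes at y ∈ {1}.
Local minima of P (where P''>0): P(-2)=-64, P(4)=-64. Local minima of Q: Q(1)=-1.
So the global minimum of phi is P(-2) + Q(1) + 2 = -64 − 1 + 2 = -63, attained at (-2, 1).

-63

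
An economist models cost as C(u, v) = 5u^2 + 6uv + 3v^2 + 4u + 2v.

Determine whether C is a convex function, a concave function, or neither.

convex

C is quadratic, so its Hessian is the constant matrix H = [[10, 6], [6, 6]].
det(H) = 24, tr(H) = 16.
det(H) > 0 and tr(H) > 0, so H is positive definite everywhere: convex.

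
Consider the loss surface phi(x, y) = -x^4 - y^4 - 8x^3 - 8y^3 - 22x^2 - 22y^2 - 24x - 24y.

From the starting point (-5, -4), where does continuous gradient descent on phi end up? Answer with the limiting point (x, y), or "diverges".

diverges

phi is separable, so gradient descent decouples: x follows -∂phi/∂x, y follows -∂phi/∂y.
∂phi/∂x = -4(x + 1)(x + 2)(x + 3); at x=-5 this is 96, so x decreases.
∂phi/∂y = -4(y + 1)(y + 2)(y + 3); at y=-4 this is 24, so y decreases.
The x-coordinate has no critical point in that direction and runs off to infinity.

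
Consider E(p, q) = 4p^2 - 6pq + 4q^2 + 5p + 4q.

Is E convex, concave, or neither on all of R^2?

E is quadratic, so its Hessian is the constant matrix H = [[8, -6], [-6, 8]].
det(H) = 28, tr(H) = 16.
det(H) > 0 and tr(H) > 0, so H is positive definite everywhere: convex.

convex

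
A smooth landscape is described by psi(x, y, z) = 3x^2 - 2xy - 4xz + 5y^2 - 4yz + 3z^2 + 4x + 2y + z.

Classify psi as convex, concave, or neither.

psi is quadratic, so its Hessian is the constant matrix H = [[6, -2, -4], [-2, 10, -4], [-4, -4, 6]].
Leading principal minors: 6, 56, 16.
All positive ⇒ H ≻ 0 ⇒ convex.

convex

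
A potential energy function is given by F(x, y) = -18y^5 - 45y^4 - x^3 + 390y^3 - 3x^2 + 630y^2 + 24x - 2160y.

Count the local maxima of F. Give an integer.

2

F separates as a function of x plus a function of y, so ∇F=0 decouples.
∂F/∂x = -3(x - 2)(x + 4) = 0 at x ∈ {-4, 2}; ∂F/∂y = -90(y - 3)(y - 1)(y + 2)(y + 4) = 0 at y ∈ {-4, -2, 1, 3}.
The Hessian is diagonal: diag(F_xx, F_yy). Second derivatives: F_xx(-4)=18, F_xx(2)=-18; F_yy(-4)=6300, F_yy(-2)=-2700, F_yy(1)=2700, F_yy(3)=-6300.
Local maxima occur where both diagonal entries negative: (2, -2), (2, 3). Count: 2.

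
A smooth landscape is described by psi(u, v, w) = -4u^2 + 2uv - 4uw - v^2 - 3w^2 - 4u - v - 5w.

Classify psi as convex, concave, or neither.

psi is quadratic, so its Hessian is the constant matrix H = [[-8, 2, -4], [2, -2, 0], [-4, 0, -6]].
Leading principal minors: -8, 12, -40.
Signs alternate −, +, − ⇒ H ≺ 0 ⇒ concave.

concave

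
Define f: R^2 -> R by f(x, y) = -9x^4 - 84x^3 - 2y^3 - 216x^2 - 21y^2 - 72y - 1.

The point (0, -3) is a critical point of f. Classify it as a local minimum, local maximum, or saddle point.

The mixed partial ∂²f/∂x∂y is 0, so the Hessian at any point is diag(f_xx, f_yy) = diag(-36(3x^2 + 14x + 12), -6(2y + 7)).
At (0, -3): H = diag(-432, -6).
Both eigenvalues are negative, so H is negative definite: a local maximum.

local maximum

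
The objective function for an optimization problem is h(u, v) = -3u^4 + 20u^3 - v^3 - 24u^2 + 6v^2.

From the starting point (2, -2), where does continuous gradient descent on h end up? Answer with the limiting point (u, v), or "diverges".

h is separable, so gradient descent decouples: u follows -∂h/∂u, v follows -∂h/∂v.
∂h/∂u = -12u(u - 4)(u - 1); at u=2 this is 48, so u decreases.
∂h/∂v = -3v(v - 4); at v=-2 this is -36, so v increases.
u converges to its nearest critical value 1 (a local min of the u-part); v converges to 0. The iterate converges to (1, 0).

(1, 0)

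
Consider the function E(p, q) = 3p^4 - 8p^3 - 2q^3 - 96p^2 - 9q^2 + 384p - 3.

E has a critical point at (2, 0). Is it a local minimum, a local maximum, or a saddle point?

local maximum

The mixed partial ∂²E/∂p∂q is 0, so the Hessian at any point is diag(E_pp, E_qq) = diag(12(3p^2 - 4p - 16), -6(2q + 3)).
At (2, 0): H = diag(-144, -18).
Both eigenvalues are negative, so H is negative definite: a local maximum.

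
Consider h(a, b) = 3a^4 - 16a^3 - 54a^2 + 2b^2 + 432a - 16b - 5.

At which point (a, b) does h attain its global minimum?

h(a,b) separates as P(a) + Q(b) − 5, so its minimum is min P + min Q − 5.
P'(a) = 12(a - 4)(a - 3)(a + 3) vanishes at a ∈ {-3, 3, 4}; Q'(b) = 4b - 16 vanishes at b ∈ {4}.
Local minima of P (where P''>0): P(-3)=-1107, P(4)=608. Local minima of Q: Q(4)=-32.
So the global minimum of h is P(-3) + Q(4) − 5 = -1107 − 32 − 5 = -1144, attained at (-3, 4).

(-3, 4)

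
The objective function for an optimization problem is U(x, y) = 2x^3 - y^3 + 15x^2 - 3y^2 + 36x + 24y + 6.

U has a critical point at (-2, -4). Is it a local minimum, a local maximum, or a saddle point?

The mixed partial ∂²U/∂x∂y is 0, so the Hessian at any point is diag(U_xx, U_yy) = diag(6(2x + 5), -6(y + 1)).
At (-2, -4): H = diag(6, 18).
Both eigenvalues are positive, so H is positive definite: a local minimum.

local minimum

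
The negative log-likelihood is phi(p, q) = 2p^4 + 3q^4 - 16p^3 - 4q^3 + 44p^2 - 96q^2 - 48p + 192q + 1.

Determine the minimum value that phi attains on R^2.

phi(p,q) separates as A(p) + B(q) + 1, so its minimum is min A + min B + 1.
A'(p) = 8(p - 3)(p - 2)(p - 1) vanishes at p ∈ {1, 2, 3}; B'(q) = 12(q - 4)(q - 1)(q + 4) vanishes at q ∈ {-4, 1, 4}.
Local minima of A (where A''>0): A(1)=-18, A(3)=-18. Local minima of B: B(-4)=-1280, B(4)=-256.
So the global minimum of phi is A(1) + B(-4) + 1 = -18 − 1280 + 1 = -1297, attained at (1, -4).

-1297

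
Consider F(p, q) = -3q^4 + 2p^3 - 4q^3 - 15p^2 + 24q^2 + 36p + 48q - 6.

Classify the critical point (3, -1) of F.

local minimum

The mixed partial ∂²F/∂p∂q is 0, so the Hessian at any point is diag(F_pp, F_qq) = diag(6(2p - 5), 12(-3q^2 - 2q + 4)).
At (3, -1): H = diag(6, 36).
Both eigenvalues are positive, so H is positive definite: a local minimum.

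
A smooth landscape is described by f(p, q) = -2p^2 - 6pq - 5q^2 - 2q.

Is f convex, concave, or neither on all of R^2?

f is quadratic, so its Hessian is the constant matrix H = [[-4, -6], [-6, -10]].
det(H) = 4, tr(H) = -14.
det(H) > 0 and tr(H) < 0, so H is negative definite everywhere: concave.

concave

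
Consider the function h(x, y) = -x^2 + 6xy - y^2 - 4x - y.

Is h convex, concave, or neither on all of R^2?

neither

h is quadratic, so its Hessian is the constant matrix H = [[-2, 6], [6, -2]].
det(H) = -32, tr(H) = -4.
det(H) < 0, so H is indefinite: neither convex nor concave.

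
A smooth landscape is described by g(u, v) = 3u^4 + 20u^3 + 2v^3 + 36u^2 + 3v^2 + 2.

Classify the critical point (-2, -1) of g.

local maximum

The mixed partial ∂²g/∂u∂v is 0, so the Hessian at any point is diag(g_uu, g_vv) = diag(12(3u^2 + 10u + 6), 6(2v + 1)).
At (-2, -1): H = diag(-24, -6).
Both eigenvalues are negative, so H is negative definite: a local maximum.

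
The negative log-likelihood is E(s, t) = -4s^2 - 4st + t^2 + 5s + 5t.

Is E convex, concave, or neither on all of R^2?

neither

E is quadratic, so its Hessian is the constant matrix H = [[-8, -4], [-4, 2]].
det(H) = -32, tr(H) = -6.
det(H) < 0, so H is indefinite: neither convex nor concave.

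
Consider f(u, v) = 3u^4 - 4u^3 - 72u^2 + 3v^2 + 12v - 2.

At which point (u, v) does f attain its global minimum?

(4, -2)

f(u,v) separates as P(u) + Q(v) − 2, so its minimum is min P + min Q − 2.
P'(u) = 12u(u - 4)(u + 3) vanishes at u ∈ {-3, 0, 4}; Q'(v) = 6v + 12 vanishes at v ∈ {-2}.
Local minima of P (where P''>0): P(-3)=-297, P(4)=-640. Local minima of Q: Q(-2)=-12.
So the global minimum of f is P(4) + Q(-2) − 2 = -640 − 12 − 2 = -654, attained at (4, -2).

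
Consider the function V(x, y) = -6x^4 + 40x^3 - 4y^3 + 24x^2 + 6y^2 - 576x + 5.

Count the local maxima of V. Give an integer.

2

V separates as a function of x plus a function of y, so ∇V=0 decouples.
∂V/∂x = -24(x - 4)(x - 3)(x + 2) = 0 at x ∈ {-2, 3, 4}; ∂V/∂y = -12y(y - 1) = 0 at y ∈ {0, 1}.
The Hessian is diagonal: diag(V_xx, V_yy). Second derivatives: V_xx(-2)=-720, V_xx(3)=120, V_xx(4)=-144; V_yy(0)=12, V_yy(1)=-12.
Local maxima occur where both diagonal entries negative: (-2, 1), (4, 1). Count: 2.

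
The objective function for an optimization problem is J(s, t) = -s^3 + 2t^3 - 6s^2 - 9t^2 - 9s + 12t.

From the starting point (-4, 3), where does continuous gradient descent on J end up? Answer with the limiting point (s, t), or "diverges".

J is separable, so gradient descent decouples: s follows -∂J/∂s, t follows -∂J/∂t.
∂J/∂s = -3(s + 1)(s + 3); at s=-4 this is -9, so s increases.
∂J/∂t = 6(t - 2)(t - 1); at t=3 this is 12, so t decreases.
s converges to its nearest critical value -3 (a local min of the s-part); t converges to 2. The iterate converges to (-3, 2).

(-3, 2)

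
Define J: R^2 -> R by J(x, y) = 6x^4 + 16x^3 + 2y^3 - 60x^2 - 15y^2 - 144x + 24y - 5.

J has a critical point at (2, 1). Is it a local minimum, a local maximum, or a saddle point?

saddle point

The mixed partial ∂²J/∂x∂y is 0, so the Hessian at any point is diag(J_xx, J_yy) = diag(24(3x^2 + 4x - 5), 6(2y - 5)).
At (2, 1): H = diag(360, -18).
The eigenvalues have opposite signs, so H is indefinite: a saddle point.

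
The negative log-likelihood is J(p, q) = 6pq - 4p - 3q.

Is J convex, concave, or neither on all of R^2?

neither

J is quadratic, so its Hessian is the constant matrix H = [[0, 6], [6, 0]].
det(H) = -36, tr(H) = 0.
det(H) < 0, so H is indefinite: neither convex nor concave.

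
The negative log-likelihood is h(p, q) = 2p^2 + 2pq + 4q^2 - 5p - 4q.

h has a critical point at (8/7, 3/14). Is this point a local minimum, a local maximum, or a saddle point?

The Hessian of h is constant: H = [[4, 2], [2, 8]].
det(H) = 4·8 − 2² = 28.
det(H) > 0 and tr(H) = 12 > 0, so H is positive definite and the point is a local minimum.

local minimum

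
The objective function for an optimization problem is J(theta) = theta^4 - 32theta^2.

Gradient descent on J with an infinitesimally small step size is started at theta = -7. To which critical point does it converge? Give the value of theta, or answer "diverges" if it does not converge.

-4

J'(theta) = 4theta(theta - 4)(theta + 4), so J'(-7) = -924.
Gradient descent moves in the -J' direction, i.e. theta is increasing.
The nearest critical point in that direction is theta = -4, where J'' = 128 > 0 (a local minimum). The iterate converges there.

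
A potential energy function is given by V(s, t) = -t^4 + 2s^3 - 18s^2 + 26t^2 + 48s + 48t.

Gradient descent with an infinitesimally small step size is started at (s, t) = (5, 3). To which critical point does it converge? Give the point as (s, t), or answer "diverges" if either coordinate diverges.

(4, -1)

V is separable, so gradient descent decouples: s follows -∂V/∂s, t follows -∂V/∂t.
∂V/∂s = 6(s - 4)(s - 2); at s=5 this is 18, so s decreases.
∂V/∂t = -4(t - 4)(t + 1)(t + 3); at t=3 this is 96, so t decreases.
s converges to its nearest critical value 4 (a local min of the s-part); t converges to -1. The iterate converges to (4, -1).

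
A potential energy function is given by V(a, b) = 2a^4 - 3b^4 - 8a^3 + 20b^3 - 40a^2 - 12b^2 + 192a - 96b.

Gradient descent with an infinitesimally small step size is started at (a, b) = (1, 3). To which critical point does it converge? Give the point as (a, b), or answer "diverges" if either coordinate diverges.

V is separable, so gradient descent decouples: a follows -∂V/∂a, b follows -∂V/∂b.
∂V/∂a = 8(a - 4)(a - 2)(a + 3); at a=1 this is 96, so a decreases.
∂V/∂b = -12(b - 4)(b - 2)(b + 1); at b=3 this is 48, so b decreases.
a converges to its nearest critical value -3 (a local min of the a-part); b converges to 2. The iterate converges to (-3, 2).

(-3, 2)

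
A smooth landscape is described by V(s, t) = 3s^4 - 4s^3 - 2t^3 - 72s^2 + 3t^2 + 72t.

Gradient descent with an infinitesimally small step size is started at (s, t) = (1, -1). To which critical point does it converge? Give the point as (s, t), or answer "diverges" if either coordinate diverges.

(4, -3)

V is separable, so gradient descent decouples: s follows -∂V/∂s, t follows -∂V/∂t.
∂V/∂s = 12s(s - 4)(s + 3); at s=1 this is -144, so s increases.
∂V/∂t = -6(t - 4)(t + 3); at t=-1 this is 60, so t decreases.
s converges to its nearest critical value 4 (a local min of the s-part); t converges to -3. The iterate converges to (4, -3).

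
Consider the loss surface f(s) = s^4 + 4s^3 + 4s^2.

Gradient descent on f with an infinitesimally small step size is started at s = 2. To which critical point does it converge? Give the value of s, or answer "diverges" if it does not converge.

f'(s) = 4s(s + 1)(s + 2), so f'(2) = 96.
Gradient descent moves in the -f' direction, i.e. s is decreasing.
The nearest critical point in that direction is s = 0, where f'' = 8 > 0 (a local minimum). The iterate converges there.

0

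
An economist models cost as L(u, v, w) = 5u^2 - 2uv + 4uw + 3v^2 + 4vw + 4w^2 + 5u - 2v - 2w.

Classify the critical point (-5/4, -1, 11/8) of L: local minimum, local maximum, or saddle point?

local minimum

The Hessian is constant: H = [[10, -2, 4], [-2, 6, 4], [4, 4, 8]].
Leading principal minors: Δ₁ = 10, Δ₂ = 56, Δ₃ = 128.
All leading minors are positive, so H is positive definite: a local minimum.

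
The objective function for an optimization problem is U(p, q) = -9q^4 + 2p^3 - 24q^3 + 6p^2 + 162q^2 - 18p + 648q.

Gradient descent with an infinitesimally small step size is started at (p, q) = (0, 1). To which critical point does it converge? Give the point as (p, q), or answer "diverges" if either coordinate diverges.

(1, -2)

U is separable, so gradient descent decouples: p follows -∂U/∂p, q follows -∂U/∂q.
∂U/∂p = 6(p - 1)(p + 3); at p=0 this is -18, so p increases.
∂U/∂q = -36(q - 3)(q + 2)(q + 3); at q=1 this is 864, so q decreases.
p converges to its nearest critical value 1 (a local min of the p-part); q converges to -2. The iterate converges to (1, -2).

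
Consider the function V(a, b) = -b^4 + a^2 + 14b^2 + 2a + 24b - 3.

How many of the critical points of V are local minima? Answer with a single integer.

1

V separates as a function of a plus a function of b, so ∇V=0 decouples.
∂V/∂a = 2(a + 1) = 0 at a ∈ {-1}; ∂V/∂b = -4(b - 3)(b + 1)(b + 2) = 0 at b ∈ {-2, -1, 3}.
The Hessian is diagonal: diag(V_aa, V_bb). Second derivatives: V_aa(-1)=2; V_bb(-2)=-20, V_bb(-1)=16, V_bb(3)=-80.
Local minima occur where both diagonal entries positive: (-1, -1). Count: 1.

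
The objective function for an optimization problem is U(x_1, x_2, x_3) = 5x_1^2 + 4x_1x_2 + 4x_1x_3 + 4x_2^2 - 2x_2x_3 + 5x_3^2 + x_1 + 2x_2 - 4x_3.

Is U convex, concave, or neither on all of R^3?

convex

U is quadratic, so its Hessian is the constant matrix H = [[10, 4, 4], [4, 8, -2], [4, -2, 10]].
Leading principal minors: 10, 64, 408.
All positive ⇒ H ≻ 0 ⇒ convex.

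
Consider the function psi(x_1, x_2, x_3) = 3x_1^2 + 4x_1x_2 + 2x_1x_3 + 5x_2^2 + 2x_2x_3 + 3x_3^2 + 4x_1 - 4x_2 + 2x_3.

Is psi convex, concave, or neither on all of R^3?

psi is quadratic, so its Hessian is the constant matrix H = [[6, 4, 2], [4, 10, 2], [2, 2, 6]].
Leading principal minors: 6, 44, 232.
All positive ⇒ H ≻ 0 ⇒ convex.

convex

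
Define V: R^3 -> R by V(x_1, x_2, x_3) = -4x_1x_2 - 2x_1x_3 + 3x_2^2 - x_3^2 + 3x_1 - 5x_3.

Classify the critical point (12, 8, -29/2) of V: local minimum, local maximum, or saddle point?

The Hessian is constant: H = [[0, -4, -2], [-4, 6, 0], [-2, 0, -2]].
Leading principal minors: Δ₁ = 0, Δ₂ = -16, Δ₃ = 8.
The minors fit neither the all-positive nor the alternating-sign pattern, so H is indefinite: a saddle point.

saddle point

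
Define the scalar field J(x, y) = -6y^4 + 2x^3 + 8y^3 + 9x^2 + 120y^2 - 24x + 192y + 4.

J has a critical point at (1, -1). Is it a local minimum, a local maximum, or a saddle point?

The mixed partial ∂²J/∂x∂y is 0, so the Hessian at any point is diag(J_xx, J_yy) = diag(6(2x + 3), 24(-3y^2 + 2y + 10)).
At (1, -1): H = diag(30, 120).
Both eigenvalues are positive, so H is positive definite: a local minimum.

local minimum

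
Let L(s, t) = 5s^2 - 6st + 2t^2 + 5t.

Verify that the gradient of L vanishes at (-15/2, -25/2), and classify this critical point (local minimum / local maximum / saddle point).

∇L = (10s - 6t, -6s + 4t + 5); substituting (-15/2, -25/2) gives ∇L = (0, 0), so (-15/2, -25/2) is indeed a critical point.
The Hessian of L is constant: H = [[10, -6], [-6, 4]].
det(H) = 10·4 − (-6)² = 4.
det(H) > 0 and tr(H) = 14 > 0, so H is positive definite and the point is a local minimum.

local minimum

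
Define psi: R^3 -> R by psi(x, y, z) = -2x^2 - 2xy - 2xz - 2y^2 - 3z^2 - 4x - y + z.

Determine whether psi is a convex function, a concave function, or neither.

concave

psi is quadratic, so its Hessian is the constant matrix H = [[-4, -2, -2], [-2, -4, 0], [-2, 0, -6]].
Leading principal minors: -4, 12, -56.
Signs alternate −, +, − ⇒ H ≺ 0 ⇒ concave.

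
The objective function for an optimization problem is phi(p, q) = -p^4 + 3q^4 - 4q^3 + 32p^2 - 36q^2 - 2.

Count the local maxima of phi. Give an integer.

phi separates as a function of p plus a function of q, so ∇phi=0 decouples.
∂phi/∂p = -4p(p - 4)(p + 4) = 0 at p ∈ {-4, 0, 4}; ∂phi/∂q = 12q(q - 3)(q + 2) = 0 at q ∈ {-2, 0, 3}.
The Hessian is diagonal: diag(phi_pp, phi_qq). Second derivatives: phi_pp(-4)=-128, phi_pp(0)=64, phi_pp(4)=-128; phi_qq(-2)=120, phi_qq(0)=-72, phi_qq(3)=180.
Local maxima occur where both diagonal entries negative: (-4, 0), (4, 0). Count: 2.

2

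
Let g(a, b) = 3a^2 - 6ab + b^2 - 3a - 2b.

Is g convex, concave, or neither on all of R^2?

g is quadratic, so its Hessian is the constant matrix H = [[6, -6], [-6, 2]].
det(H) = -24, tr(H) = 8.
det(H) < 0, so H is indefinite: neither convex nor concave.

neither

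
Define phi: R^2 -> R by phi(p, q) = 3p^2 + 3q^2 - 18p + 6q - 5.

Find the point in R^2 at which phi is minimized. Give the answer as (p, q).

(3, -1)

phi(p,q) separates as A(p) + B(q) − 5, so its minimum is min A + min B − 5.
A'(p) = 6p - 18 vanishes at p ∈ {3}; B'(q) = 6q + 6 vanishes at q ∈ {-1}.
Local minima of A (where A''>0): A(3)=-27. Local minima of B: B(-1)=-3.
So the global minimum of phi is A(3) + B(-1) − 5 = -27 − 3 − 5 = -35, attained at (3, -1).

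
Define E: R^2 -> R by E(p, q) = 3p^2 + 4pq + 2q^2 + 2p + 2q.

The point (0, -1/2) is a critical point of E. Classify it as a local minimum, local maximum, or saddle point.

local minimum

The Hessian of E is constant: H = [[6, 4], [4, 4]].
det(H) = 6·4 − 4² = 8.
det(H) > 0 and tr(H) = 10 > 0, so H is positive definite and the point is a local minimum.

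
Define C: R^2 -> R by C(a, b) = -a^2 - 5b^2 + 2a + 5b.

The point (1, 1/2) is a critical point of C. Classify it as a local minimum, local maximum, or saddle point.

local maximum

The Hessian of C is constant: H = [[-2, 0], [0, -10]].
det(H) = (-2)·(-10) − 0² = 20.
det(H) > 0 and tr(H) = -12 < 0, so H is negative definite and the point is a local maximum.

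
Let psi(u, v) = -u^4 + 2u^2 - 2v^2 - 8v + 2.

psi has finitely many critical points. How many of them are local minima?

psi separates as a function of u plus a function of v, so ∇psi=0 decouples.
∂psi/∂u = -4u(u - 1)(u + 1) = 0 at u ∈ {-1, 0, 1}; ∂psi/∂v = -4(v + 2) = 0 at v ∈ {-2}.
The Hessian is diagonal: diag(psi_uu, psi_vv). Second derivatives: psi_uu(-1)=-8, psi_uu(0)=4, psi_uu(1)=-8; psi_vv(-2)=-4.
Local minima occur where both diagonal entries positive: none. Count: 0.

0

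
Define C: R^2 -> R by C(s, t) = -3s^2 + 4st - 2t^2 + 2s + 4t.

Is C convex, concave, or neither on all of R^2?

concave

C is quadratic, so its Hessian is the constant matrix H = [[-6, 4], [4, -4]].
det(H) = 8, tr(H) = -10.
det(H) > 0 and tr(H) < 0, so H is negative definite everywhere: concave.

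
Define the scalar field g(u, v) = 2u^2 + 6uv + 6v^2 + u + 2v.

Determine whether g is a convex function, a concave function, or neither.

g is quadratic, so its Hessian is the constant matrix H = [[4, 6], [6, 12]].
det(H) = 12, tr(H) = 16.
det(H) > 0 and tr(H) > 0, so H is positive definite everywhere: convex.

convex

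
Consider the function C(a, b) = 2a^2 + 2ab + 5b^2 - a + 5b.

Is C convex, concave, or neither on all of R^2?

convex

C is quadratic, so its Hessian is the constant matrix H = [[4, 2], [2, 10]].
det(H) = 36, tr(H) = 14.
det(H) > 0 and tr(H) > 0, so H is positive definite everywhere: convex.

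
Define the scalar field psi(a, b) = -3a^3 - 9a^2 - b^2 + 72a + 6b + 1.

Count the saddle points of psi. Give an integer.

psi separates as a function of a plus a function of b, so ∇psi=0 decouples.
∂psi/∂a = -9(a - 2)(a + 4) = 0 at a ∈ {-4, 2}; ∂psi/∂b = -2(b - 3) = 0 at b ∈ {3}.
The Hessian is diagonal: diag(psi_aa, psi_bb). Second derivatives: psi_aa(-4)=54, psi_aa(2)=-54; psi_bb(3)=-2.
Saddle points occur where the two diagonal entries have opposite signs: (-4, 3). Count: 1.

1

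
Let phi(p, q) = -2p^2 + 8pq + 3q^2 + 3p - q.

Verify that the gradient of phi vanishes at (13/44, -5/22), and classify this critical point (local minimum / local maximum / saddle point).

saddle point

∇phi = (-4p + 8q + 3, 8p + 6q - 1); substituting (13/44, -5/22) gives ∇phi = (0, 0), so (13/44, -5/22) is indeed a critical point.
The Hessian of phi is constant: H = [[-4, 8], [8, 6]].
det(H) = (-4)·6 − 8² = -88.
Since det(H) < 0, H is indefinite and the critical point is a saddle point.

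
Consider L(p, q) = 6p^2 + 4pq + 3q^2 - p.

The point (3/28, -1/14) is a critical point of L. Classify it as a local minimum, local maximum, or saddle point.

The Hessian of L is constant: H = [[12, 4], [4, 6]].
det(H) = 12·6 − 4² = 56.
det(H) > 0 and tr(H) = 18 > 0, so H is positive definite and the point is a local minimum.

local minimum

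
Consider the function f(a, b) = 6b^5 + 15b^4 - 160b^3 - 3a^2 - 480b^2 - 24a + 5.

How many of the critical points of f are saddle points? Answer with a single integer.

2

f separates as a function of a plus a function of b, so ∇f=0 decouples.
∂f/∂a = -6(a + 4) = 0 at a ∈ {-4}; ∂f/∂b = 30b(b - 4)(b + 2)(b + 4) = 0 at b ∈ {-4, -2, 0, 4}.
The Hessian is diagonal: diag(f_aa, f_bb). Second derivatives: f_aa(-4)=-6; f_bb(-4)=-1920, f_bb(-2)=720, f_bb(0)=-960, f_bb(4)=5760.
Saddle points occur where the two diagonal entries have opposite signs: (-4, -2), (-4, 4). Count: 2.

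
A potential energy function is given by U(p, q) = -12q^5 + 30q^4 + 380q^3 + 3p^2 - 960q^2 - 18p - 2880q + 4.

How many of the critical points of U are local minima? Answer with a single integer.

U separates as a function of p plus a function of q, so ∇U=0 decouples.
∂U/∂p = 6(p - 3) = 0 at p ∈ {3}; ∂U/∂q = -60(q - 4)(q - 3)(q + 1)(q + 4) = 0 at q ∈ {-4, -1, 3, 4}.
The Hessian is diagonal: diag(U_pp, U_qq). Second derivatives: U_pp(3)=6; U_qq(-4)=10080, U_qq(-1)=-3600, U_qq(3)=1680, U_qq(4)=-2400.
Local minima occur where both diagonal entries positive: (3, -4), (3, 3). Count: 2.

2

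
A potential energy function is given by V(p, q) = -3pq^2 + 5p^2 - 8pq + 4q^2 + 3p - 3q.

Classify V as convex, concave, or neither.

The term -3pq^2 is cubic, so the Hessian is not constant.
∂²V/∂q² = -6p + 8, which takes both signs as p varies (negative for sufficiently large p). A diagonal entry of the Hessian changing sign means the Hessian is neither positive- nor negative-semidefinite on all of R^2.

neither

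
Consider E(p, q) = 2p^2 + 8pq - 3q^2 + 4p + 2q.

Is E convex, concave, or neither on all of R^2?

neither

E is quadratic, so its Hessian is the constant matrix H = [[4, 8], [8, -6]].
det(H) = -88, tr(H) = -2.
det(H) < 0, so H is indefinite: neither convex nor concave.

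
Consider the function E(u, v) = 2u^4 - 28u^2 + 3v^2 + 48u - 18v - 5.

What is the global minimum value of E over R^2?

-266

E(u,v) separates as P(u) + Q(v) − 5, so its minimum is min P + min Q − 5.
P'(u) = 8(u - 2)(u - 1)(u + 3) vanishes at u ∈ {-3, 1, 2}; Q'(v) = 6v - 18 vanishes at v ∈ {3}.
Local minima of P (where P''>0): P(-3)=-234, P(2)=16. Local minima of Q: Q(3)=-27.
So the global minimum of E is P(-3) + Q(3) − 5 = -234 − 27 − 5 = -266, attained at (-3, 3).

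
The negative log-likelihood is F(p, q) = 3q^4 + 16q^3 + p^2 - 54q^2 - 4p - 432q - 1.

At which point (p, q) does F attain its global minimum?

(2, 3)

F(p,q) separates as A(p) + B(q) − 1, so its minimum is min A + min B − 1.
A'(p) = 2p - 4 vanishes at p ∈ {2}; B'(q) = 12(q - 3)(q + 3)(q + 4) vanishes at q ∈ {-4, -3, 3}.
Local minima of A (where A''>0): A(2)=-4. Local minima of B: B(-4)=608, B(3)=-1107.
So the global minimum of F is A(2) + B(3) − 1 = -4 − 1107 − 1 = -1112, attained at (2, 3).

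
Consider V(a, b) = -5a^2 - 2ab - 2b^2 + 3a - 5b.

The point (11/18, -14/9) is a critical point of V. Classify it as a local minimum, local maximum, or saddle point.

local maximum

The Hessian of V is constant: H = [[-10, -2], [-2, -4]].
det(H) = (-10)·(-4) − (-2)² = 36.
det(H) > 0 and tr(H) = -14 < 0, so H is negative definite and the point is a local maximum.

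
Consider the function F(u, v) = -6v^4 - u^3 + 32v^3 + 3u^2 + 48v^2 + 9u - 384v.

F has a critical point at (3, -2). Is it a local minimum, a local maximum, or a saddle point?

The mixed partial ∂²F/∂u∂v is 0, so the Hessian at any point is diag(F_uu, F_vv) = diag(6(-u + 1), 24(-3v^2 + 8v + 4)).
At (3, -2): H = diag(-12, -576).
Both eigenvalues are negative, so H is negative definite: a local maximum.

local maximum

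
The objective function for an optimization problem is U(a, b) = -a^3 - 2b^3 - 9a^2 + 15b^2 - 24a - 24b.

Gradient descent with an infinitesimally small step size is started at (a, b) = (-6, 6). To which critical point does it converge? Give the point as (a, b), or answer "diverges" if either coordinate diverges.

diverges

U is separable, so gradient descent decouples: a follows -∂U/∂a, b follows -∂U/∂b.
∂U/∂a = -3(a + 2)(a + 4); at a=-6 this is -24, so a increases.
∂U/∂b = -6(b - 4)(b - 1); at b=6 this is -60, so b increases.
The b-coordinate has no critical point in that direction and runs off to infinity.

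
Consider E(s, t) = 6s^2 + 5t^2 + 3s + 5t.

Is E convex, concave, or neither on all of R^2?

E is quadratic, so its Hessian is the constant matrix H = [[12, 0], [0, 10]].
det(H) = 120, tr(H) = 22.
det(H) > 0 and tr(H) > 0, so H is positive definite everywhere: convex.

convex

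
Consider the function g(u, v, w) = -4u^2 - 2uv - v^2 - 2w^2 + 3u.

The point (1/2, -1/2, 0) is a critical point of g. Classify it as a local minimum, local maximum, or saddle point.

local maximum

The Hessian is constant: H = [[-8, -2, 0], [-2, -2, 0], [0, 0, -4]].
Leading principal minors: Δ₁ = -8, Δ₂ = 12, Δ₃ = -48.
The minors alternate sign starting negative (−, +, −), so H is negative definite: a local maximum.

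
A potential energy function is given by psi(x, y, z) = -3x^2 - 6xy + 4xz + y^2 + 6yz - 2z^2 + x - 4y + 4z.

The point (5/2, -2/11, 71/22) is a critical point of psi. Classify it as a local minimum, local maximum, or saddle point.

saddle point

The Hessian is constant: H = [[-6, -6, 4], [-6, 2, 6], [4, 6, -4]].
Leading principal minors: Δ₁ = -6, Δ₂ = -48, Δ₃ = 88.
The minors fit neither the all-positive nor the alternating-sign pattern, so H is indefinite: a saddle point.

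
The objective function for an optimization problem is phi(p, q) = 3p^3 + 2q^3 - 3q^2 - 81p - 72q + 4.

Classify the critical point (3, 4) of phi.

The mixed partial ∂²phi/∂p∂q is 0, so the Hessian at any point is diag(phi_pp, phi_qq) = diag(18p, 6(2q - 1)).
At (3, 4): H = diag(54, 42).
Both eigenvalues are positive, so H is positive definite: a local minimum.

local minimum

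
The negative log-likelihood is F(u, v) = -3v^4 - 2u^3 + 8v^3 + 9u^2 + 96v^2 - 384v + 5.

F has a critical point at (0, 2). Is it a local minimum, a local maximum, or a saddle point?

The mixed partial ∂²F/∂u∂v is 0, so the Hessian at any point is diag(F_uu, F_vv) = diag(6(-2u + 3), 12(-3v^2 + 4v + 16)).
At (0, 2): H = diag(18, 144).
Both eigenvalues are positive, so H is positive definite: a local minimum.

local minimum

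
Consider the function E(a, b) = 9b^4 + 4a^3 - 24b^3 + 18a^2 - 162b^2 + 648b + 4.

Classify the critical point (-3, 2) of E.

The mixed partial ∂²E/∂a∂b is 0, so the Hessian at any point is diag(E_aa, E_bb) = diag(12(2a + 3), 36(3b^2 - 4b - 9)).
At (-3, 2): H = diag(-36, -180).
Both eigenvalues are negative, so H is negative definite: a local maximum.

local maximum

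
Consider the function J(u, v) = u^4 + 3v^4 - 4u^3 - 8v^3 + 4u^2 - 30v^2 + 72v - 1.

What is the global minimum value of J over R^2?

-153

J(u,v) separates as P(u) + Q(v) − 1, so its minimum is min P + min Q − 1.
P'(u) = 4u(u - 2)(u - 1) vanishes at u ∈ {0, 1, 2}; Q'(v) = 12(v - 3)(v - 1)(v + 2) vanishes at v ∈ {-2, 1, 3}.
Local minima of P (where P''>0): P(0)=0, P(2)=0. Local minima of Q: Q(-2)=-152, Q(3)=-27.
So the global minimum of J is P(0) + Q(-2) − 1 = 0 − 152 − 1 = -153, attained at (0, -2).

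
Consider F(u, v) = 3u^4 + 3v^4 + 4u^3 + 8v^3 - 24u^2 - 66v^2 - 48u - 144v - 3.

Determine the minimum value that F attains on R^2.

F(u,v) separates as P(u) + Q(v) − 3, so its minimum is min P + min Q − 3.
P'(u) = 12(u - 2)(u + 1)(u + 2) vanishes at u ∈ {-2, -1, 2}; Q'(v) = 12(v - 3)(v + 1)(v + 4) vanishes at v ∈ {-4, -1, 3}.
Local minima of P (where P''>0): P(-2)=16, P(2)=-112. Local minima of Q: Q(-4)=-224, Q(3)=-567.
So the global minimum of F is P(2) + Q(3) − 3 = -112 − 567 − 3 = -682, attained at (2, 3).

-682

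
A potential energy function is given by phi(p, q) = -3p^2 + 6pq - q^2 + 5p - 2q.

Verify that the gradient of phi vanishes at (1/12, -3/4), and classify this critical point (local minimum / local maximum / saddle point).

∇phi = (-6p + 6q + 5, 6p - 2q - 2); substituting (1/12, -3/4) gives ∇phi = (0, 0), so (1/12, -3/4) is indeed a critical point.
The Hessian of phi is constant: H = [[-6, 6], [6, -2]].
det(H) = (-6)·(-2) − 6² = -24.
Since det(H) < 0, H is indefinite and the critical point is a saddle point.

saddle point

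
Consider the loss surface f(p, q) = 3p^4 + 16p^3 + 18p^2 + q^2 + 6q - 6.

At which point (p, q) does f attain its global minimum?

(-3, -3)

f(p,q) separates as A(p) + B(q) − 6, so its minimum is min A + min B − 6.
A'(p) = 12p(p + 1)(p + 3) vanishes at p ∈ {-3, -1, 0}; B'(q) = 2q + 6 vanishes at q ∈ {-3}.
Local minima of A (where A''>0): A(-3)=-27, A(0)=0. Local minima of B: B(-3)=-9.
So the global minimum of f is A(-3) + B(-3) − 6 = -27 − 9 − 6 = -42, attained at (-3, -3).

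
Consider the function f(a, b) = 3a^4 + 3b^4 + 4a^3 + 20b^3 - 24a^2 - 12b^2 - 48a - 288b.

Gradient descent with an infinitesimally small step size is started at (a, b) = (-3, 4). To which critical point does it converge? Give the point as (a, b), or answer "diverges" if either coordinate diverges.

(-2, 2)

f is separable, so gradient descent decouples: a follows -∂f/∂a, b follows -∂f/∂b.
∂f/∂a = 12(a - 2)(a + 1)(a + 2); at a=-3 this is -120, so a increases.
∂f/∂b = 12(b - 2)(b + 3)(b + 4); at b=4 this is 1344, so b decreases.
a converges to its nearest critical value -2 (a local min of the a-part); b converges to 2. The iterate converges to (-2, 2).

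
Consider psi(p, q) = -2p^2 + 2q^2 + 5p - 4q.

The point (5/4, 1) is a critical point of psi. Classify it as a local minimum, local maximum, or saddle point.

saddle point

The Hessian of psi is constant: H = [[-4, 0], [0, 4]].
det(H) = (-4)·4 − 0² = -16.
Since det(H) < 0, H is indefinite and the critical point is a saddle point.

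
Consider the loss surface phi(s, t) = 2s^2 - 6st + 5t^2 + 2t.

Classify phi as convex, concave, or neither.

convex

phi is quadratic, so its Hessian is the constant matrix H = [[4, -6], [-6, 10]].
det(H) = 4, tr(H) = 14.
det(H) > 0 and tr(H) > 0, so H is positive definite everywhere: convex.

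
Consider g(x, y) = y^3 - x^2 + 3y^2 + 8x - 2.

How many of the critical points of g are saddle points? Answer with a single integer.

1

g separates as a function of x plus a function of y, so ∇g=0 decouples.
∂g/∂x = -2(x - 4) = 0 at x ∈ {4}; ∂g/∂y = 3y(y + 2) = 0 at y ∈ {-2, 0}.
The Hessian is diagonal: diag(g_xx, g_yy). Second derivatives: g_xx(4)=-2; g_yy(-2)=-6, g_yy(0)=6.
Saddle points occur where the two diagonal entries have opposite signs: (4, 0). Count: 1.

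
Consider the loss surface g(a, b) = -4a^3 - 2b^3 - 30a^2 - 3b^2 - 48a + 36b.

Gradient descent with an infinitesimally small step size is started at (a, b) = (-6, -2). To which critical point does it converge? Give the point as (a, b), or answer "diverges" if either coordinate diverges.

(-4, -3)

g is separable, so gradient descent decouples: a follows -∂g/∂a, b follows -∂g/∂b.
∂g/∂a = -12(a + 1)(a + 4); at a=-6 this is -120, so a increases.
∂g/∂b = -6(b - 2)(b + 3); at b=-2 this is 24, so b decreases.
a converges to its nearest critical value -4 (a local min of the a-part); b converges to -3. The iterate converges to (-4, -3).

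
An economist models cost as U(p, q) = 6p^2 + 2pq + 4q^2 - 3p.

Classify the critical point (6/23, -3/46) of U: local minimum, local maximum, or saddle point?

The Hessian of U is constant: H = [[12, 2], [2, 8]].
det(H) = 12·8 − 2² = 92.
det(H) > 0 and tr(H) = 20 > 0, so H is positive definite and the point is a local minimum.

local minimum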